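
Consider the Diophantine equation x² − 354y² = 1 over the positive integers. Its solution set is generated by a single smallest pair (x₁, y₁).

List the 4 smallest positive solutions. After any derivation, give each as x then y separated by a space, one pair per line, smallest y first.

[18; 1,4,2,2,18,2,2,4,1,36] for √354; ℓ=10 ⇒ convergent index 9
a_0=18:  p_0=18·1+0=18,  q_0=18·0+1=1
a_1=1:  p_1=1·18+1=19,  q_1=1·1+0=1
a_2=4:  p_2=4·19+18=94,  q_2=4·1+1=5
a_3=2:  p_3=2·94+19=207,  q_3=2·5+1=11
a_4=2:  p_4=2·207+94=508,  q_4=2·11+5=27
a_5=18:  p_5=18·508+207=9351,  q_5=18·27+11=497
a_6=2:  p_6=2·9351+508=19210,  q_6=2·497+27=1021
a_7=2:  p_7=2·19210+9351=47771,  q_7=2·1021+497=2539
a_8=4:  p_8=4·47771+19210=210294,  q_8=4·2539+1021=11177
a_9=1:  p_9=1·210294+47771=258065,  q_9=1·11177+2539=13716
(x₁, y₁) = (258065, 13716);  258065² − 354·13716² = 1 ✓
(x_2, y_2) = (258065·258065 + 354·13716·13716, 258065·13716 + 13716·258065) = (133195088449, 7079239080)
(x_3, y_3) = (258065·133195088449 + 354·13716·7079239080, 258065·7079239080 + 13716·133195088449) = (68745981000924305, 3653807666346684)
(x_4, y_4) = (258065·68745981000924305 + 354·13716·3653807666346684, 258065·3653807666346684 + 13716·68745981000924305) = (35481863173873866451201, 1885839750824434773840)

258065 13716
133195088449 7079239080
68745981000924305 3653807666346684
35481863173873866451201 1885839750824434773840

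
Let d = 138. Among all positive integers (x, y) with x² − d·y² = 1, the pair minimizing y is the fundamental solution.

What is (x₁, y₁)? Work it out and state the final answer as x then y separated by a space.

47 4

√138 = [11; 1,2,1,22, …], period ℓ=4 (even) → k=3
k=0  a_k=11  p_k/q_k = 11/1
k=1  a_k=1  p_k/q_k = 12/1
k=2  a_k=2  p_k/q_k = 35/3
k=3  a_k=1  p_k/q_k = 47/4
fundamental: x₁=47, y₁=4  (since 2209 − 138·16 = 1)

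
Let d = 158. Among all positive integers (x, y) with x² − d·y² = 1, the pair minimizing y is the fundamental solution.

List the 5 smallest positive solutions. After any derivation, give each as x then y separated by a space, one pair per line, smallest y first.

d=158: √d = [12; 1,1,3,12,3,1,1,24] (ℓ=8, even), read p_7/q_7
step 0: (12, 1)  from 12·(1,0) + (0,1)
step 1: (13, 1)  from 1·(12,1) + (1,0)
…
step 3: (88, 7)  from 3·(25,2) + (13,1)
step 4: (1081, 86)  from 12·(88,7) + (25,2)
step 5: (3331, 265)  from 3·(1081,86) + (88,7)
step 6: (4412, 351)  from 1·(3331,265) + (1081,86)
step 7: (7743, 616)  from 1·(4412,351) + (3331,265)
(x₁, y₁) = (7743, 616);  7743² − 158·616² = 1 ✓
k=2:  x_2 = 7743·7743+158·616·616 = 119908097,  y_2 = 7743·616+616·7743 = 9539376
k=3:  x_3 = 7743·119908097+158·616·9539376 = 1856896782399,  y_3 = 7743·9539376+616·119908097 = 147726776120
k=4:  x_4 = 7743·1856896782399+158·616·147726776120 = 28755903452322817,  y_4 = 7743·147726776120+616·1856896782399 = 2287696845454944
k=5:  x_5 = 7743·28755903452322817+158·616·2287696845454944 = 445313919005774361663,  y_5 = 7743·2287696845454944+616·28755903452322817 = 35427273200988486664

7743 616
119908097 9539376
1856896782399 147726776120
28755903452322817 2287696845454944
445313919005774361663 35427273200988486664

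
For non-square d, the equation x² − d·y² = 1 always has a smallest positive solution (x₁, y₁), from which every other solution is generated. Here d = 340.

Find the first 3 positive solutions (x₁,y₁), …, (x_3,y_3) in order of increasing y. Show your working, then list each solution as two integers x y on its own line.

[18; 2,3,1,1,1,…,3,2,36] for √340; ℓ=14 ⇒ convergent index 13
i=0: a=18 ⇒ p=18, q=1
…
i=5: a=1 ⇒ p=461, q=25
…
i=9: a=1 ⇒ p=13774, q=747
…
i=12: a=3 ⇒ p=125478, q=6805
i=13: a=2 ⇒ p=285769, q=15498
fundamental: x₁=285769, y₁=15498  (since 81663921361 − 340·240188004 = 1)
(285769+15498√340)^2 = 163327842721 + 8857695924√340
(285769+15498√340)^3 = 93348068572789129 + 5062509812995614√340

285769 15498
163327842721 8857695924
93348068572789129 5062509812995614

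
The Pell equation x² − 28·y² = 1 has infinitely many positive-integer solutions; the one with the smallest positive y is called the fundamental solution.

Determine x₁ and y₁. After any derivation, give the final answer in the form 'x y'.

√28 → a₀=5, period (3,2,3,10); ℓ=4 even so k=3
step 0: (5, 1)  from 5·(1,0) + (0,1)
…
step 2: (37, 7)  from 2·(16,3) + (5,1)
step 3: (127, 24)  from 3·(37,7) + (16,3)
fundamental: x₁=127, y₁=24  (since 16129 − 28·576 = 1)

127 24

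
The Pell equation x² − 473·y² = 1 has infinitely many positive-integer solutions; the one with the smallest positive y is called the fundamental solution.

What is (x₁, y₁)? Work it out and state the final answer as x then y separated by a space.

√473 = [21; 1,2,1,42, …], period ℓ=4 (even) → k=3
i=0: a=21 ⇒ p=21, q=1
i=1: a=1 ⇒ p=22, q=1
i=2: a=2 ⇒ p=65, q=3
i=3: a=1 ⇒ p=87, q=4
fundamental: x₁=87, y₁=4  (since 7569 − 473·16 = 1)

87 4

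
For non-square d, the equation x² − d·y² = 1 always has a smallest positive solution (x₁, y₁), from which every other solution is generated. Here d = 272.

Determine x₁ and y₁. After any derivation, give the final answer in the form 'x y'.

d=272: √d = [16; 2,32] (ℓ=2, even), read p_1/q_1
i=0: a=16 ⇒ p=16, q=1
i=1: a=2 ⇒ p=33, q=2
fundamental: x₁=33, y₁=2  (since 1089 − 272·4 = 1)

33 2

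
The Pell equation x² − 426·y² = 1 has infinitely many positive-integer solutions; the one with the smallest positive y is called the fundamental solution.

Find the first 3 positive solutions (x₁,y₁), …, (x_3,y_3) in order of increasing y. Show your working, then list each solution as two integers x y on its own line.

d=426: √d = [20; 1,1,1,3,2,6,2,3,1,1,1,40] (ℓ=12, even), read p_11/q_11
k=0  a_k=20  p_k/q_k = 20/1
k=1  a_k=1  p_k/q_k = 21/1
k=2  a_k=1  p_k/q_k = 41/2
k=3  a_k=1  p_k/q_k = 62/3
k=4  a_k=3  p_k/q_k = 227/11
k=5  a_k=2  p_k/q_k = 516/25
k=6  a_k=6  p_k/q_k = 3323/161
k=7  a_k=2  p_k/q_k = 7162/347
k=8  a_k=3  p_k/q_k = 24809/1202
…
k=10  a_k=1  p_k/q_k = 56780/2751
k=11  a_k=1  p_k/q_k = 88751/4300
(x₁, y₁) = (88751, 4300);  88751² − 426·4300² = 1 ✓
n=2: (88751,4300)∘(88751,4300) = (88751·88751+426·4300·4300, 88751·4300+4300·88751) = (15753480001,763258600)
n=3: (15753480001,763258600)∘(88751,4300) = (88751·15753480001+426·4300·763258600, 88751·763258600+4300·15753480001) = (2796274207048751,135479928012900)

88751 4300
15753480001 763258600
2796274207048751 135479928012900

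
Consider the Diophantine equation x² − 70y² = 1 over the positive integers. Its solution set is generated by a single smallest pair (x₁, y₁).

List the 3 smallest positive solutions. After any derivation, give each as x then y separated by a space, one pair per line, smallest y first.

d=70: √d = [8; 2,1,2,1,2,16] (ℓ=6, even), read p_5/q_5
a_0=8:  p_0=8·1+0=8,  q_0=8·0+1=1
a_1=2:  p_1=2·8+1=17,  q_1=2·1+0=2
a_2=1:  p_2=1·17+8=25,  q_2=1·2+1=3
…
a_4=1:  p_4=1·67+25=92,  q_4=1·8+3=11
a_5=2:  p_5=2·92+67=251,  q_5=2·11+8=30
fundamental: x₁=251, y₁=30  (since 63001 − 70·900 = 1)
(251+30√70)^2 = 126001 + 15060√70
(251+30√70)^3 = 63252251 + 7560090√70

251 30
126001 15060
63252251 7560090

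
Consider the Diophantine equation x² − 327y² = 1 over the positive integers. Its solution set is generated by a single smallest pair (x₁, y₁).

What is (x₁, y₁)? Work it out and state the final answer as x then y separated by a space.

d=327: √d = [18; 12,36] (ℓ=2, even), read p_1/q_1
i=0: a=18 ⇒ p=18, q=1
i=1: a=12 ⇒ p=217, q=12
(x₁, y₁) = (217, 12);  217² − 327·12² = 1 ✓

217 12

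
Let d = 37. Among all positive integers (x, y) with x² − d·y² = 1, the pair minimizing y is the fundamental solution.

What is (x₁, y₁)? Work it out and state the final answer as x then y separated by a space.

√37 = [6; 12, …], period ℓ=1 (odd) → k=1
step 0: (6, 1)  from 6·(1,0) + (0,1)
step 1: (73, 12)  from 12·(6,1) + (1,0)
(x₁, y₁) = (73, 12);  73² − 37·12² = 1 ✓

73 12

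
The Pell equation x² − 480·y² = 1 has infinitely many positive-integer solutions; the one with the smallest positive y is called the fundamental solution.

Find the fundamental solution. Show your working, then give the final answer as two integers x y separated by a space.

241 11

√480 → a₀=21, period (1,9,1,42); ℓ=4 even so k=3
step 0: (21, 1)  from 21·(1,0) + (0,1)
step 1: (22, 1)  from 1·(21,1) + (1,0)
step 2: (219, 10)  from 9·(22,1) + (21,1)
step 3: (241, 11)  from 1·(219,10) + (22,1)
fundamental: x₁=241, y₁=11  (since 58081 − 480·121 = 1)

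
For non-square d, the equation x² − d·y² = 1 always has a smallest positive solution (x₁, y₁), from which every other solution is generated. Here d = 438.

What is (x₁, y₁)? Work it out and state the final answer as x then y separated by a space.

293 14

d=438: √d = [20; 1,12,1,40] (ℓ=4, even), read p_3/q_3
i=0: a=20 ⇒ p=20, q=1
i=1: a=1 ⇒ p=21, q=1
i=2: a=12 ⇒ p=272, q=13
i=3: a=1 ⇒ p=293, q=14
→ (293, 14).  Check: 293²=85849, 438·14²=85848, difference 1.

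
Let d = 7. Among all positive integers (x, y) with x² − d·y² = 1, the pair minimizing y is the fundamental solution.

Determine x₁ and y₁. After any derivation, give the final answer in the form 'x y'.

[2; 1,1,1,4] for √7; ℓ=4 ⇒ convergent index 3
step 0: (2, 1)  from 2·(1,0) + (0,1)
…
step 2: (5, 2)  from 1·(3,1) + (2,1)
step 3: (8, 3)  from 1·(5,2) + (3,1)
(x₁, y₁) = (8, 3);  8² − 7·3² = 1 ✓

8 3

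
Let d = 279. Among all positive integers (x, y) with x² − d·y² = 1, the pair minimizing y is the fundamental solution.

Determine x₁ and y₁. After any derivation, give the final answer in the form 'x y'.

[16; 1,2,2,1,2,2,1,32] for √279; ℓ=8 ⇒ convergent index 7
step 0: (16, 1)  from 16·(1,0) + (0,1)
step 1: (17, 1)  from 1·(16,1) + (1,0)
step 2: (50, 3)  from 2·(17,1) + (16,1)
…
step 4: (167, 10)  from 1·(117,7) + (50,3)
step 5: (451, 27)  from 2·(167,10) + (117,7)
step 6: (1069, 64)  from 2·(451,27) + (167,10)
step 7: (1520, 91)  from 1·(1069,64) + (451,27)
fundamental: x₁=1520, y₁=91  (since 2310400 − 279·8281 = 1)

1520 91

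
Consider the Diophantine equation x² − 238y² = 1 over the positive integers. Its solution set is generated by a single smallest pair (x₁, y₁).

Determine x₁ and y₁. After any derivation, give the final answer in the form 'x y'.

[15; 2,2,1,14,1,2,2,30] for √238; ℓ=8 ⇒ convergent index 7
i=0: a=15 ⇒ p=15, q=1
i=1: a=2 ⇒ p=31, q=2
…
i=3: a=1 ⇒ p=108, q=7
i=4: a=14 ⇒ p=1589, q=103
i=5: a=1 ⇒ p=1697, q=110
i=6: a=2 ⇒ p=4983, q=323
i=7: a=2 ⇒ p=11663, q=756
fundamental: x₁=11663, y₁=756  (since 136025569 − 238·571536 = 1)

11663 756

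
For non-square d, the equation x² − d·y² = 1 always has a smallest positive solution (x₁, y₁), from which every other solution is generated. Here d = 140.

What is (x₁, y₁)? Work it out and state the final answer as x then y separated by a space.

71 6

d=140: √d = [11; 1,4,1,22] (ℓ=4, even), read p_3/q_3
k=0  a_k=11  p_k/q_k = 11/1
…
k=2  a_k=4  p_k/q_k = 59/5
k=3  a_k=1  p_k/q_k = 71/6
fundamental: x₁=71, y₁=6  (since 5041 − 140·36 = 1)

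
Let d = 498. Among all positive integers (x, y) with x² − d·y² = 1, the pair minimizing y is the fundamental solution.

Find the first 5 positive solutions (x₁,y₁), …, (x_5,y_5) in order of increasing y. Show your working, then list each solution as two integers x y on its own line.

√498 → a₀=22, period (3,6,22,6,3,44); ℓ=6 even so k=5
i=0: a=22 ⇒ p=22, q=1
…
i=3: a=22 ⇒ p=9395, q=421
i=4: a=6 ⇒ p=56794, q=2545
i=5: a=3 ⇒ p=179777, q=8056
(x₁, y₁) = (179777, 8056);  179777² − 498·8056² = 1 ✓
n=2: (179777,8056)∘(179777,8056) = (179777·179777+498·8056·8056, 179777·8056+8056·179777) = (64639539457,2896567024)
n=3: (64639539457,2896567024)∘(179777,8056) = (179777·64639539457+498·8056·2896567024, 179777·2896567024+8056·64639539457) = (23241404969742401,1041472259739240)
n=4: (23241404969742401,1041472259739240)∘(179777,8056) = (179777·23241404969742401+498·8056·1041472259739240, 179777·1041472259739240+8056·23241404969742401) = (8356540122426119709697,374465516875386131936)
n=5: (8356540122426119709697,374465516875386131936)∘(179777,8056) = (179777·8356540122426119709697+498·8056·374465516875386131936, 179777·374465516875386131936+8056·8356540122426119709697) = (3004627427155559641130652737,134640574453571113022377304)

179777 8056
64639539457 2896567024
23241404969742401 1041472259739240
8356540122426119709697 374465516875386131936
3004627427155559641130652737 134640574453571113022377304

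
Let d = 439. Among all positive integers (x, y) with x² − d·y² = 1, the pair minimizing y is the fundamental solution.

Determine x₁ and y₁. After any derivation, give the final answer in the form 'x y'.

√439 → a₀=20, period (1,19,1,40); ℓ=4 even so k=3
i=0: a=20 ⇒ p=20, q=1
i=1: a=1 ⇒ p=21, q=1
i=2: a=19 ⇒ p=419, q=20
i=3: a=1 ⇒ p=440, q=21
→ (440, 21).  Check: 440²=193600, 439·21²=193599, difference 1.

440 21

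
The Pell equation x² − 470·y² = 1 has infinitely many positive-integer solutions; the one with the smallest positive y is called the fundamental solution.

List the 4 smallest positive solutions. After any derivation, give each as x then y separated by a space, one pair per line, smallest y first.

[21; 1,2,8,2,1,42] for √470; ℓ=6 ⇒ convergent index 5
step 0: (21, 1)  from 21·(1,0) + (0,1)
step 1: (22, 1)  from 1·(21,1) + (1,0)
step 2: (65, 3)  from 2·(22,1) + (21,1)
step 3: (542, 25)  from 8·(65,3) + (22,1)
step 4: (1149, 53)  from 2·(542,25) + (65,3)
step 5: (1691, 78)  from 1·(1149,53) + (542,25)
(x₁, y₁) = (1691, 78);  1691² − 470·78² = 1 ✓
(1691+78√470)^2 = 5718961 + 263796√470
(1691+78√470)^3 = 19341524411 + 892157994√470
(1691+78√470)^4 = 65413029839041 + 3017278071912√470

1691 78
5718961 263796
19341524411 892157994
65413029839041 3017278071912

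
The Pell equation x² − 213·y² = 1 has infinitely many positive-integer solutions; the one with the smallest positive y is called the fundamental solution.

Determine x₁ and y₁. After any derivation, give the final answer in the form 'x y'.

194399 13320

√213 = [14; 1,1,2,6,1,8,1,6,2,1,1,28, …], period ℓ=12 (even) → k=11
step 0: (14, 1)  from 14·(1,0) + (0,1)
…
step 7: (5327, 365)  from 1·(4787,328) + (540,37)
…
step 9: (78825, 5401)  from 2·(36749,2518) + (5327,365)
step 10: (115574, 7919)  from 1·(78825,5401) + (36749,2518)
step 11: (194399, 13320)  from 1·(115574,7919) + (78825,5401)
fundamental: x₁=194399, y₁=13320  (since 37790971201 − 213·177422400 = 1)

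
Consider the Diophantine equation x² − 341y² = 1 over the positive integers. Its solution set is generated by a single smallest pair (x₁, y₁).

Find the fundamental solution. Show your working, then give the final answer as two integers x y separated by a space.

10626551 575460

√341 → a₀=18, period (2,6,1,8,2,…,6,2,36); ℓ=14 even so k=13
step 0: (18, 1)  from 18·(1,0) + (0,1)
step 1: (37, 2)  from 2·(18,1) + (1,0)
step 2: (240, 13)  from 6·(37,2) + (18,1)
…
step 6: (7645, 414)  from 1·(5189,281) + (2456,133)
…
step 9: (76727, 4155)  from 2·(28124,1523) + (20479,1109)
…
step 12: (4953942, 268271)  from 6·(718667,38918) + (641940,34763)
step 13: (10626551, 575460)  from 2·(4953942,268271) + (718667,38918)
(x₁, y₁) = (10626551, 575460);  10626551² − 341·575460² = 1 ✓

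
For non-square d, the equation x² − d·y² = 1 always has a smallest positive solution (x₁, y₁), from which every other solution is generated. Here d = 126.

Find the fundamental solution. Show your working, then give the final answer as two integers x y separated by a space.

[11; 4,2,4,22] for √126; ℓ=4 ⇒ convergent index 3
k=0  a_k=11  p_k/q_k = 11/1
k=1  a_k=4  p_k/q_k = 45/4
k=2  a_k=2  p_k/q_k = 101/9
k=3  a_k=4  p_k/q_k = 449/40
(x₁, y₁) = (449, 40);  449² − 126·40² = 1 ✓

449 40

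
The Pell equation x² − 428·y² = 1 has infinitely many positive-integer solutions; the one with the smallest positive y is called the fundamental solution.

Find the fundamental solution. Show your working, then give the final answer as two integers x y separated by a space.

1850887 89466

d=428: √d = [20; 1,2,4,1,5,10,5,1,4,2,1,40] (ℓ=12, even), read p_11/q_11
i=0: a=20 ⇒ p=20, q=1
…
i=5: a=5 ⇒ p=1924, q=93
…
i=7: a=5 ⇒ p=99779, q=4823
…
i=10: a=2 ⇒ p=1273708, q=61567
i=11: a=1 ⇒ p=1850887, q=89466
→ (1850887, 89466).  Check: 1850887²=3425782686769, 428·89466²=3425782686768, difference 1.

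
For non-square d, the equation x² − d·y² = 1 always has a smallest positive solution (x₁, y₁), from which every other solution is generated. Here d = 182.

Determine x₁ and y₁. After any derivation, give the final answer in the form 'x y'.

√182 → a₀=13, period (2,26); ℓ=2 even so k=1
a_0=13:  p_0=13·1+0=13,  q_0=13·0+1=1
a_1=2:  p_1=2·13+1=27,  q_1=2·1+0=2
→ (27, 2).  Check: 27²=729, 182·2²=728, difference 1.

27 2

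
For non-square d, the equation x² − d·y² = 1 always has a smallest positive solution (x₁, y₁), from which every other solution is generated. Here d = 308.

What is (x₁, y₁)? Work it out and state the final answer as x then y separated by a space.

351 20

√308 = [17; 1,1,4,1,1,34, …], period ℓ=6 (even) → k=5
step 0: (17, 1)  from 17·(1,0) + (0,1)
…
step 3: (158, 9)  from 4·(35,2) + (18,1)
step 4: (193, 11)  from 1·(158,9) + (35,2)
step 5: (351, 20)  from 1·(193,11) + (158,9)
(x₁, y₁) = (351, 20);  351² − 308·20² = 1 ✓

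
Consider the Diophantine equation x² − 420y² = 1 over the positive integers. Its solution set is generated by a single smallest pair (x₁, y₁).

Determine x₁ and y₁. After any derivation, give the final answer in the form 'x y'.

41 2

√420 → a₀=20, period (2,40); ℓ=2 even so k=1
a_0=20:  p_0=20·1+0=20,  q_0=20·0+1=1
a_1=2:  p_1=2·20+1=41,  q_1=2·1+0=2
fundamental: x₁=41, y₁=2  (since 1681 − 420·4 = 1)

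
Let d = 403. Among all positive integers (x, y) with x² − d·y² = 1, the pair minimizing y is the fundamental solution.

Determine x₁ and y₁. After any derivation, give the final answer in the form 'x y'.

√403 → a₀=20, period (13,2,1,3,1,3,1,2,13,40); ℓ=10 even so k=9
i=0: a=20 ⇒ p=20, q=1
…
i=2: a=2 ⇒ p=542, q=27
…
i=5: a=1 ⇒ p=3754, q=187
i=6: a=3 ⇒ p=14213, q=708
i=7: a=1 ⇒ p=17967, q=895
i=8: a=2 ⇒ p=50147, q=2498
i=9: a=13 ⇒ p=669878, q=33369
(x₁, y₁) = (669878, 33369);  669878² − 403·33369² = 1 ✓

669878 33369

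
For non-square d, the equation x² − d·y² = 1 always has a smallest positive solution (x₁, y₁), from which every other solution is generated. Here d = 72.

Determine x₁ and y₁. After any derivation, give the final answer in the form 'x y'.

17 2

√72 → a₀=8, period (2,16); ℓ=2 even so k=1
step 0: (8, 1)  from 8·(1,0) + (0,1)
step 1: (17, 2)  from 2·(8,1) + (1,0)
→ (17, 2).  Check: 17²=289, 72·2²=288, difference 1.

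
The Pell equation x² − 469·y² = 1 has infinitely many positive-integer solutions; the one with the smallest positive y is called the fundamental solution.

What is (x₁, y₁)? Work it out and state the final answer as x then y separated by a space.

137215 6336

√469 → a₀=21, period (1,1,1,10,6,10,1,1,1,42); ℓ=10 even so k=9
i=0: a=21 ⇒ p=21, q=1
i=1: a=1 ⇒ p=22, q=1
…
i=3: a=1 ⇒ p=65, q=3
…
i=5: a=6 ⇒ p=4223, q=195
i=6: a=10 ⇒ p=42923, q=1982
i=7: a=1 ⇒ p=47146, q=2177
i=8: a=1 ⇒ p=90069, q=4159
i=9: a=1 ⇒ p=137215, q=6336
fundamental: x₁=137215, y₁=6336  (since 18827956225 − 469·40144896 = 1)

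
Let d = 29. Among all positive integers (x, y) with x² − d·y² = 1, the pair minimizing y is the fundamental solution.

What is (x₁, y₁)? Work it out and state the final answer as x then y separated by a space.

9801 1820

√29 = [5; 2,1,1,2,10, …], period ℓ=5 (odd) → k=9
step 0: (5, 1)  from 5·(1,0) + (0,1)
…
step 4: (70, 13)  from 2·(27,5) + (16,3)
step 5: (727, 135)  from 10·(70,13) + (27,5)
…
step 8: (3775, 701)  from 1·(2251,418) + (1524,283)
step 9: (9801, 1820)  from 2·(3775,701) + (2251,418)
fundamental: x₁=9801, y₁=1820  (since 96059601 − 29·3312400 = 1)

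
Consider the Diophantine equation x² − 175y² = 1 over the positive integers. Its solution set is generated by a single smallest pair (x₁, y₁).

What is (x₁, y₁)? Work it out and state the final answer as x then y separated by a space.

√175 = [13; 4,2,1,2,4,26, …], period ℓ=6 (even) → k=5
a_0=13:  p_0=13·1+0=13,  q_0=13·0+1=1
…
a_4=2:  p_4=2·172+119=463,  q_4=2·13+9=35
a_5=4:  p_5=4·463+172=2024,  q_5=4·35+13=153
(x₁, y₁) = (2024, 153);  2024² − 175·153² = 1 ✓

2024 153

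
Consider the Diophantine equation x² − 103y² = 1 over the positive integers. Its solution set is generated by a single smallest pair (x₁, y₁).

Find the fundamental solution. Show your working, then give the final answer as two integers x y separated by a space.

d=103: √d = [10; 6,1,2,1,1,9,1,1,2,1,6,20] (ℓ=12, even), read p_11/q_11
step 0: (10, 1)  from 10·(1,0) + (0,1)
step 1: (61, 6)  from 6·(10,1) + (1,0)
step 2: (71, 7)  from 1·(61,6) + (10,1)
step 3: (203, 20)  from 2·(71,7) + (61,6)
…
step 5: (477, 47)  from 1·(274,27) + (203,20)
step 6: (4567, 450)  from 9·(477,47) + (274,27)
…
step 8: (9611, 947)  from 1·(5044,497) + (4567,450)
…
step 10: (33877, 3338)  from 1·(24266,2391) + (9611,947)
step 11: (227528, 22419)  from 6·(33877,3338) + (24266,2391)
→ (227528, 22419).  Check: 227528²=51768990784, 103·22419²=51768990783, difference 1.

227528 22419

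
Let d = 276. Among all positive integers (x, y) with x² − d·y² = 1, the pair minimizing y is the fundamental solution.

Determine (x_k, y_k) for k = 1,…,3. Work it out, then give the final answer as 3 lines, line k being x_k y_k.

√276 = [16; 1,1,1,1,2,2,2,1,1,1,1,32, …], period ℓ=12 (even) → k=11
i=0: a=16 ⇒ p=16, q=1
i=1: a=1 ⇒ p=17, q=1
i=2: a=1 ⇒ p=33, q=2
i=3: a=1 ⇒ p=50, q=3
…
i=5: a=2 ⇒ p=216, q=13
…
i=10: a=1 ⇒ p=4768, q=287
i=11: a=1 ⇒ p=7775, q=468
fundamental: x₁=7775, y₁=468  (since 60450625 − 276·219024 = 1)
(x_2, y_2) = (7775·7775 + 276·468·468, 7775·468 + 468·7775) = (120901249, 7277400)
(x_3, y_3) = (7775·120901249 + 276·468·7277400, 7775·7277400 + 468·120901249) = (1880014414175, 113163569532)

7775 468
120901249 7277400
1880014414175 113163569532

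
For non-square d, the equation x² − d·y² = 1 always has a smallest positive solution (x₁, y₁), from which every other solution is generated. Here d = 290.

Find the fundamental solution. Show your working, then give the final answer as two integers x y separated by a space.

579 34

[17; 34] for √290; ℓ=1 ⇒ convergent index 1
k=0  a_k=17  p_k/q_k = 17/1
k=1  a_k=34  p_k/q_k = 579/34
(x₁, y₁) = (579, 34);  579² − 290·34² = 1 ✓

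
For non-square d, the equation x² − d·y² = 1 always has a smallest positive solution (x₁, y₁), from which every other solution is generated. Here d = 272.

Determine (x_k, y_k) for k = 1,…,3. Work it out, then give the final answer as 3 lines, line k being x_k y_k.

d=272: √d = [16; 2,32] (ℓ=2, even), read p_1/q_1
i=0: a=16 ⇒ p=16, q=1
i=1: a=2 ⇒ p=33, q=2
→ (33, 2).  Check: 33²=1089, 272·2²=1088, difference 1.
k=2:  x_2 = 33·33+272·2·2 = 2177,  y_2 = 33·2+2·33 = 132
k=3:  x_3 = 33·2177+272·2·132 = 143649,  y_3 = 33·132+2·2177 = 8710

33 2
2177 132
143649 8710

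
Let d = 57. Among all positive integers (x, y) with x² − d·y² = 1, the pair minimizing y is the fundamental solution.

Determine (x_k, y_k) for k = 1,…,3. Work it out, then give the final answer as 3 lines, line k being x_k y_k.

151 20
45601 6040
13771351 1824060

√57 → a₀=7, period (1,1,4,1,1,14); ℓ=6 even so k=5
step 0: (7, 1)  from 7·(1,0) + (0,1)
step 1: (8, 1)  from 1·(7,1) + (1,0)
…
step 3: (68, 9)  from 4·(15,2) + (8,1)
step 4: (83, 11)  from 1·(68,9) + (15,2)
step 5: (151, 20)  from 1·(83,11) + (68,9)
→ (151, 20).  Check: 151²=22801, 57·20²=22800, difference 1.
n=2: (151,20)∘(151,20) = (151·151+57·20·20, 151·20+20·151) = (45601,6040)
n=3: (45601,6040)∘(151,20) = (151·45601+57·20·6040, 151·6040+20·45601) = (13771351,1824060)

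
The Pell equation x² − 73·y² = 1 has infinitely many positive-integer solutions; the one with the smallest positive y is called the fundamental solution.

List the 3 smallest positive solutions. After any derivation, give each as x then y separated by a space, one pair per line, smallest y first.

√73 → a₀=8, period (1,1,5,5,1,1,16); ℓ=7 odd so k=13
k=0  a_k=8  p_k/q_k = 8/1
…
k=2  a_k=1  p_k/q_k = 17/2
k=3  a_k=5  p_k/q_k = 94/11
…
k=5  a_k=1  p_k/q_k = 581/68
k=6  a_k=1  p_k/q_k = 1068/125
k=7  a_k=16  p_k/q_k = 17669/2068
…
k=12  a_k=1  p_k/q_k = 1241008/145249
k=13  a_k=1  p_k/q_k = 2281249/267000
(x₁, y₁) = (2281249, 267000);  2281249² − 73·267000² = 1 ✓
n=2: (2281249,267000)∘(2281249,267000) = (2281249·2281249+73·267000·267000, 2281249·267000+267000·2281249) = (10408194000001,1218186966000)
n=3: (10408194000001,1218186966000)∘(2281249,267000) = (2281249·10408194000001+73·267000·1218186966000, 2281249·1218186966000+267000·10408194000001) = (47487364308614281249,5557975596000801000)

2281249 267000
10408194000001 1218186966000
47487364308614281249 5557975596000801000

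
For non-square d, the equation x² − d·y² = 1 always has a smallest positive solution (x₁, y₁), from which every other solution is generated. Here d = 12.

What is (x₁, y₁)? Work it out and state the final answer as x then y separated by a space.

7 2

d=12: √d = [3; 2,6] (ℓ=2, even), read p_1/q_1
step 0: (3, 1)  from 3·(1,0) + (0,1)
step 1: (7, 2)  from 2·(3,1) + (1,0)
→ (7, 2).  Check: 7²=49, 12·2²=48, difference 1.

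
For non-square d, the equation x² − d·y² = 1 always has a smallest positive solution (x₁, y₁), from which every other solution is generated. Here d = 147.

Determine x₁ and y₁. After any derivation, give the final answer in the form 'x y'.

√147 → a₀=12, period (8,24); ℓ=2 even so k=1
i=0: a=12 ⇒ p=12, q=1
i=1: a=8 ⇒ p=97, q=8
fundamental: x₁=97, y₁=8  (since 9409 − 147·64 = 1)

97 8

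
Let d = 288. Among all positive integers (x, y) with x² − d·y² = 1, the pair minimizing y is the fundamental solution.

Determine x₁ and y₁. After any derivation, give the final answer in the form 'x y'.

17 1

√288 → a₀=16, period (1,32); ℓ=2 even so k=1
a_0=16:  p_0=16·1+0=16,  q_0=16·0+1=1
a_1=1:  p_1=1·16+1=17,  q_1=1·1+0=1
(x₁, y₁) = (17, 1);  17² − 288·1² = 1 ✓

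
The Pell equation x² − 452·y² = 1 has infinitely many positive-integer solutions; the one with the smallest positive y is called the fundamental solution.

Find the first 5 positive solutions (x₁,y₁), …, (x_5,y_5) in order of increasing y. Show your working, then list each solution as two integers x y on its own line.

1204353 56648
2900932297217 136448377488
6987493029899166849 328664025545553880
16830816386073401651890177 791655010315592455701792
40540488414026331506287881514113 1906864173276900777578095047272

[21; 3,1,5,3,10,3,5,1,3,42] for √452; ℓ=10 ⇒ convergent index 9
i=0: a=21 ⇒ p=21, q=1
i=1: a=3 ⇒ p=64, q=3
…
i=3: a=5 ⇒ p=489, q=23
i=4: a=3 ⇒ p=1552, q=73
i=5: a=10 ⇒ p=16009, q=753
i=6: a=3 ⇒ p=49579, q=2332
…
i=8: a=1 ⇒ p=313483, q=14745
i=9: a=3 ⇒ p=1204353, q=56648
fundamental: x₁=1204353, y₁=56648  (since 1450466148609 − 452·3208995904 = 1)
k=2:  x_2 = 1204353·1204353+452·56648·56648 = 2900932297217,  y_2 = 1204353·56648+56648·1204353 = 136448377488
k=3:  x_3 = 1204353·2900932297217+452·56648·136448377488 = 6987493029899166849,  y_3 = 1204353·136448377488+56648·2900932297217 = 328664025545553880
k=4:  x_4 = 1204353·6987493029899166849+452·56648·328664025545553880 = 16830816386073401651890177,  y_4 = 1204353·328664025545553880+56648·6987493029899166849 = 791655010315592455701792
k=5:  x_5 = 1204353·16830816386073401651890177+452·56648·791655010315592455701792 = 40540488414026331506287881514113,  y_5 = 1204353·791655010315592455701792+56648·16830816386073401651890177 = 1906864173276900777578095047272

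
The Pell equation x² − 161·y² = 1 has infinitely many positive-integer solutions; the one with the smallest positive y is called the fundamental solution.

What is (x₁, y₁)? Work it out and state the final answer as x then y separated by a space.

11775 928

[12; 1,2,4,1,2,1,4,2,1,24] for √161; ℓ=10 ⇒ convergent index 9
i=0: a=12 ⇒ p=12, q=1
i=1: a=1 ⇒ p=13, q=1
…
i=3: a=4 ⇒ p=165, q=13
i=4: a=1 ⇒ p=203, q=16
i=5: a=2 ⇒ p=571, q=45
i=6: a=1 ⇒ p=774, q=61
i=7: a=4 ⇒ p=3667, q=289
i=8: a=2 ⇒ p=8108, q=639
i=9: a=1 ⇒ p=11775, q=928
fundamental: x₁=11775, y₁=928  (since 138650625 − 161·861184 = 1)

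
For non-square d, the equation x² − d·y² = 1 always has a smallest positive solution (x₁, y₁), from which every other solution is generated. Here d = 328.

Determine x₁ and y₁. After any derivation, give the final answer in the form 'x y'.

[18; 9,36] for √328; ℓ=2 ⇒ convergent index 1
step 0: (18, 1)  from 18·(1,0) + (0,1)
step 1: (163, 9)  from 9·(18,1) + (1,0)
(x₁, y₁) = (163, 9);  163² − 328·9² = 1 ✓

163 9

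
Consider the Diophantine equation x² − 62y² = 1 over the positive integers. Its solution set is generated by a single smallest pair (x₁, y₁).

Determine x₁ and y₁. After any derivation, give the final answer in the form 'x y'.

√62 = [7; 1,6,1,14, …], period ℓ=4 (even) → k=3
i=0: a=7 ⇒ p=7, q=1
i=1: a=1 ⇒ p=8, q=1
i=2: a=6 ⇒ p=55, q=7
i=3: a=1 ⇒ p=63, q=8
(x₁, y₁) = (63, 8);  63² − 62·8² = 1 ✓

63 8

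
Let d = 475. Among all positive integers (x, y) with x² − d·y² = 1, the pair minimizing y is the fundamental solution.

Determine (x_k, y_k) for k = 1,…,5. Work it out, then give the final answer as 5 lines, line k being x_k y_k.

57799 2652
6681448801 306565896
772362118440199 35438404443156
89283516160768675201 4096608676513381392
10320995900380175197444999 473559769752155457709260

√475 → a₀=21, period (1,3,1,6,2,6,1,3,1,42); ℓ=10 even so k=9
i=0: a=21 ⇒ p=21, q=1
i=1: a=1 ⇒ p=22, q=1
i=2: a=3 ⇒ p=87, q=4
…
i=5: a=2 ⇒ p=1591, q=73
i=6: a=6 ⇒ p=10287, q=472
i=7: a=1 ⇒ p=11878, q=545
i=8: a=3 ⇒ p=45921, q=2107
i=9: a=1 ⇒ p=57799, q=2652
→ (57799, 2652).  Check: 57799²=3340724401, 475·2652²=3340724400, difference 1.
k=2:  x_2 = 57799·57799+475·2652·2652 = 6681448801,  y_2 = 57799·2652+2652·57799 = 306565896
k=3:  x_3 = 57799·6681448801+475·2652·306565896 = 772362118440199,  y_3 = 57799·306565896+2652·6681448801 = 35438404443156
k=4:  x_4 = 57799·772362118440199+475·2652·35438404443156 = 89283516160768675201,  y_4 = 57799·35438404443156+2652·772362118440199 = 4096608676513381392
k=5:  x_5 = 57799·89283516160768675201+475·2652·4096608676513381392 = 10320995900380175197444999,  y_5 = 57799·4096608676513381392+2652·89283516160768675201 = 473559769752155457709260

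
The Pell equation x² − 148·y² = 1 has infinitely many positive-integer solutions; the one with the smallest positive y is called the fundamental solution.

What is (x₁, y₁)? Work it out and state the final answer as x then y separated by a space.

√148 = [12; 6,24, …], period ℓ=2 (even) → k=1
i=0: a=12 ⇒ p=12, q=1
i=1: a=6 ⇒ p=73, q=6
(x₁, y₁) = (73, 6);  73² − 148·6² = 1 ✓

73 6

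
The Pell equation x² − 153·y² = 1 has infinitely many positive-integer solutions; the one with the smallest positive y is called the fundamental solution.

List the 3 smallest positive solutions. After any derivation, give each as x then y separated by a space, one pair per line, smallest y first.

2177 176
9478657 766304
41270070401 3336487440

√153 = [12; 2,1,2,2,2,1,2,24, …], period ℓ=8 (even) → k=7
step 0: (12, 1)  from 12·(1,0) + (0,1)
step 1: (25, 2)  from 2·(12,1) + (1,0)
step 2: (37, 3)  from 1·(25,2) + (12,1)
…
step 4: (235, 19)  from 2·(99,8) + (37,3)
…
step 6: (804, 65)  from 1·(569,46) + (235,19)
step 7: (2177, 176)  from 2·(804,65) + (569,46)
fundamental: x₁=2177, y₁=176  (since 4739329 − 153·30976 = 1)
(2177+176√153)^2 = 9478657 + 766304√153
(2177+176√153)^3 = 41270070401 + 3336487440√153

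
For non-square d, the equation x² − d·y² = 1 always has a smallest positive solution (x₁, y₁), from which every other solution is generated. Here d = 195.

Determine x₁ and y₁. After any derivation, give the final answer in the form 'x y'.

[13; 1,26] for √195; ℓ=2 ⇒ convergent index 1
step 0: (13, 1)  from 13·(1,0) + (0,1)
step 1: (14, 1)  from 1·(13,1) + (1,0)
(x₁, y₁) = (14, 1);  14² − 195·1² = 1 ✓

14 1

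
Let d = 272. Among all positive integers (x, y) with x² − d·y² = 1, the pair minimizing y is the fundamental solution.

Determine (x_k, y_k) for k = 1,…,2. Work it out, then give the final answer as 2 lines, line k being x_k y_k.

33 2
2177 132

√272 = [16; 2,32, …], period ℓ=2 (even) → k=1
a_0=16:  p_0=16·1+0=16,  q_0=16·0+1=1
a_1=2:  p_1=2·16+1=33,  q_1=2·1+0=2
fundamental: x₁=33, y₁=2  (since 1089 − 272·4 = 1)
(33+2√272)^2 = 2177 + 132√272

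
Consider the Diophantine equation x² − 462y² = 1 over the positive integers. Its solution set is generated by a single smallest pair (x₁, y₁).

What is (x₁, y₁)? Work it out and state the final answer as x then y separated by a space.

43 2

√462 → a₀=21, period (2,42); ℓ=2 even so k=1
a_0=21:  p_0=21·1+0=21,  q_0=21·0+1=1
a_1=2:  p_1=2·21+1=43,  q_1=2·1+0=2
fundamental: x₁=43, y₁=2  (since 1849 − 462·4 = 1)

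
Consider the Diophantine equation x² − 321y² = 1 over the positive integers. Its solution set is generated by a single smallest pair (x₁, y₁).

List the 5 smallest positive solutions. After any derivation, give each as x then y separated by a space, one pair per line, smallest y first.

[17; 1,10,1,34] for √321; ℓ=4 ⇒ convergent index 3
step 0: (17, 1)  from 17·(1,0) + (0,1)
…
step 2: (197, 11)  from 10·(18,1) + (17,1)
step 3: (215, 12)  from 1·(197,11) + (18,1)
(x₁, y₁) = (215, 12);  215² − 321·12² = 1 ✓
(215+12√321)^2 = 92449 + 5160√321
(215+12√321)^3 = 39752855 + 2218788√321
(215+12√321)^4 = 17093635201 + 954073680√321
(215+12√321)^5 = 7350223383575 + 410249463612√321

215 12
92449 5160
39752855 2218788
17093635201 954073680
7350223383575 410249463612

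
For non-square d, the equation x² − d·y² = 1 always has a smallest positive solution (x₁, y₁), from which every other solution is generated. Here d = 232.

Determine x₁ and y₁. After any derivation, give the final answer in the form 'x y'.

√232 → a₀=15, period (4,3,7,3,4,30); ℓ=6 even so k=5
a_0=15:  p_0=15·1+0=15,  q_0=15·0+1=1
…
a_4=3:  p_4=3·1447+198=4539,  q_4=3·95+13=298
a_5=4:  p_5=4·4539+1447=19603,  q_5=4·298+95=1287
→ (19603, 1287).  Check: 19603²=384277609, 232·1287²=384277608, difference 1.

19603 1287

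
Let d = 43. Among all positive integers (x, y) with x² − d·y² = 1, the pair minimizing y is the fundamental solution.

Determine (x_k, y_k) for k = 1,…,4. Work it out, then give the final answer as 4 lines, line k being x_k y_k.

3482 531
24248647 3697884
168867574226 25752063645
1175993762661217 179337367525896

√43 = [6; 1,1,3,1,5,1,3,1,1,12, …], period ℓ=10 (even) → k=9
a_0=6:  p_0=6·1+0=6,  q_0=6·0+1=1
a_1=1:  p_1=1·6+1=7,  q_1=1·1+0=1
a_2=1:  p_2=1·7+6=13,  q_2=1·1+1=2
a_3=3:  p_3=3·13+7=46,  q_3=3·2+1=7
a_4=1:  p_4=1·46+13=59,  q_4=1·7+2=9
…
a_6=1:  p_6=1·341+59=400,  q_6=1·52+9=61
…
a_8=1:  p_8=1·1541+400=1941,  q_8=1·235+61=296
a_9=1:  p_9=1·1941+1541=3482,  q_9=1·296+235=531
fundamental: x₁=3482, y₁=531  (since 12124324 − 43·281961 = 1)
(x_2, y_2) = (3482·3482 + 43·531·531, 3482·531 + 531·3482) = (24248647, 3697884)
(x_3, y_3) = (3482·24248647 + 43·531·3697884, 3482·3697884 + 531·24248647) = (168867574226, 25752063645)
(x_4, y_4) = (3482·168867574226 + 43·531·25752063645, 3482·25752063645 + 531·168867574226) = (1175993762661217, 179337367525896)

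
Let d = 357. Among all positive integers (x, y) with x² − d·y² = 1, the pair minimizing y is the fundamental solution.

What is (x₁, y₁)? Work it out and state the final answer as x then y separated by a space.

d=357: √d = [18; 1,8,2,8,1,36] (ℓ=6, even), read p_5/q_5
a_0=18:  p_0=18·1+0=18,  q_0=18·0+1=1
a_1=1:  p_1=1·18+1=19,  q_1=1·1+0=1
…
a_3=2:  p_3=2·170+19=359,  q_3=2·9+1=19
a_4=8:  p_4=8·359+170=3042,  q_4=8·19+9=161
a_5=1:  p_5=1·3042+359=3401,  q_5=1·161+19=180
(x₁, y₁) = (3401, 180);  3401² − 357·180² = 1 ✓

3401 180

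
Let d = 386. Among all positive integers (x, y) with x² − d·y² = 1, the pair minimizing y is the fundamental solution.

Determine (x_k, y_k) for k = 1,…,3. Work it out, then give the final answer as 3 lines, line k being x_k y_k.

111555 5678
24889036049 1266818580
5552992832780835 282639893378122

[19; 1,1,1,4,1,18,1,4,1,1,1,38] for √386; ℓ=12 ⇒ convergent index 11
step 0: (19, 1)  from 19·(1,0) + (0,1)
…
step 3: (59, 3)  from 1·(39,2) + (20,1)
…
step 6: (6287, 320)  from 18·(334,17) + (275,14)
…
step 10: (72163, 3673)  from 1·(39392,2005) + (32771,1668)
step 11: (111555, 5678)  from 1·(72163,3673) + (39392,2005)
(x₁, y₁) = (111555, 5678);  111555² − 386·5678² = 1 ✓
(x_2, y_2) = (111555·111555 + 386·5678·5678, 111555·5678 + 5678·111555) = (24889036049, 1266818580)
(x_3, y_3) = (111555·24889036049 + 386·5678·1266818580, 111555·1266818580 + 5678·24889036049) = (5552992832780835, 282639893378122)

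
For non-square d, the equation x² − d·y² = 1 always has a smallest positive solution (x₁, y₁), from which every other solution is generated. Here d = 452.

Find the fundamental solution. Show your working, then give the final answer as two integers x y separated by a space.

[21; 3,1,5,3,10,3,5,1,3,42] for √452; ℓ=10 ⇒ convergent index 9
step 0: (21, 1)  from 21·(1,0) + (0,1)
step 1: (64, 3)  from 3·(21,1) + (1,0)
step 2: (85, 4)  from 1·(64,3) + (21,1)
step 3: (489, 23)  from 5·(85,4) + (64,3)
step 4: (1552, 73)  from 3·(489,23) + (85,4)
…
step 6: (49579, 2332)  from 3·(16009,753) + (1552,73)
step 7: (263904, 12413)  from 5·(49579,2332) + (16009,753)
step 8: (313483, 14745)  from 1·(263904,12413) + (49579,2332)
step 9: (1204353, 56648)  from 3·(313483,14745) + (263904,12413)
(x₁, y₁) = (1204353, 56648);  1204353² − 452·56648² = 1 ✓

1204353 56648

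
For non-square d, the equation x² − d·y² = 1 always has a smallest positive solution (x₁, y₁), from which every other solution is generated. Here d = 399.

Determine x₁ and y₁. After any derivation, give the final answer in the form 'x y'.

[19; 1,38] for √399; ℓ=2 ⇒ convergent index 1
k=0  a_k=19  p_k/q_k = 19/1
k=1  a_k=1  p_k/q_k = 20/1
fundamental: x₁=20, y₁=1  (since 400 − 399·1 = 1)

20 1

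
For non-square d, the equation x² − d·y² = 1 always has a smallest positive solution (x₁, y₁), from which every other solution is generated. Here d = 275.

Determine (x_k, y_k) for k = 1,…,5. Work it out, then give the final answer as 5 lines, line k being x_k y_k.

d=275: √d = [16; 1,1,2,1,1,32] (ℓ=6, even), read p_5/q_5
a_0=16:  p_0=16·1+0=16,  q_0=16·0+1=1
a_1=1:  p_1=1·16+1=17,  q_1=1·1+0=1
a_2=1:  p_2=1·17+16=33,  q_2=1·1+1=2
a_3=2:  p_3=2·33+17=83,  q_3=2·2+1=5
a_4=1:  p_4=1·83+33=116,  q_4=1·5+2=7
a_5=1:  p_5=1·116+83=199,  q_5=1·7+5=12
fundamental: x₁=199, y₁=12  (since 39601 − 275·144 = 1)
k=2:  x_2 = 199·199+275·12·12 = 79201,  y_2 = 199·12+12·199 = 4776
k=3:  x_3 = 199·79201+275·12·4776 = 31521799,  y_3 = 199·4776+12·79201 = 1900836
k=4:  x_4 = 199·31521799+275·12·1900836 = 12545596801,  y_4 = 199·1900836+12·31521799 = 756527952
k=5:  x_5 = 199·12545596801+275·12·756527952 = 4993116004999,  y_5 = 199·756527952+12·12545596801 = 301096224060

199 12
79201 4776
31521799 1900836
12545596801 756527952
4993116004999 301096224060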